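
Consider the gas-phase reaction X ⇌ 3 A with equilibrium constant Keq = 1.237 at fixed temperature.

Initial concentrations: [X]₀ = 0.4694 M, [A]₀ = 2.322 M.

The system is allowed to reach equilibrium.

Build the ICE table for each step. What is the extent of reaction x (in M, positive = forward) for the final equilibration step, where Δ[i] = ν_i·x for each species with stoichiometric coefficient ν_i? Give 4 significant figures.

x = -0.4288 M

Q₀ = 26.67 vs Keq = 1.237 ⇒ Q>K, reverse
Step 1:
                   X          A
  init        0.4694      2.322
  Δ           0.4288     -1.286
  eq          0.8982      1.036
  solve Keq expr → x = -0.4288; check Q = 1.237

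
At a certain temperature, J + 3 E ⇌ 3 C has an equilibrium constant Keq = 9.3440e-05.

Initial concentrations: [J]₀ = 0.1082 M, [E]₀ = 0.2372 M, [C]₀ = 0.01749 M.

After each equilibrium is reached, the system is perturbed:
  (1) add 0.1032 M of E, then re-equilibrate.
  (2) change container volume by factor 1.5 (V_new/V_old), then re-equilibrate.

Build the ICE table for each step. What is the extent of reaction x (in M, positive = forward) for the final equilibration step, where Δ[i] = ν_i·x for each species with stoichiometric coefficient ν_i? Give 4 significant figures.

Q₀ = 0.003705 vs Keq = 9.3440e-05 ⇒ Q>K, reverse
Step 1:
                  J         E         C
  Initial    0.1082    0.2372   0.01749
  Change   0.004012   0.01203  -0.01203
  Equil      0.1122    0.2492  0.005455
  solve Keq expr → x = -0.004012; check Q = 9.3440e-05
Then add 0.1032 M of E.
Step 2:
                  J         E         C
  Initial    0.1122    0.3524  0.005455
  Change  -7.3135e-04 -0.002194  0.002194
  Equil      0.1115    0.3502  0.007649
  solve Keq expr → x = 7.3135e-04; check Q = 9.3440e-05
Then change container volume by factor 1.5 (V_new/V_old).
Step 3:
                  J         E         C
  Initial   0.07432    0.2335  0.005099
  Change  2.0949e-04 6.2848e-04 -6.2848e-04
  Equil     0.07453    0.2341  0.004471
  solve Keq expr → x = -2.0949e-04; check Q = 9.3440e-05

x = -2.0949e-04 M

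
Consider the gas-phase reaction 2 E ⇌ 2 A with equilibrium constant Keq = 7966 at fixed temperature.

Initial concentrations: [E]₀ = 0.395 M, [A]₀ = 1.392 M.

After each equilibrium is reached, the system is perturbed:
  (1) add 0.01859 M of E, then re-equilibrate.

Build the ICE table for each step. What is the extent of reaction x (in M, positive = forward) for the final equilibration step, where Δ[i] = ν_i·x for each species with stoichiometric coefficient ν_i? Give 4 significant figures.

Q₀ = 12.42 vs Keq = 7966 ⇒ Q<K, forward
Step 1:
                   E          A
  Initial      0.395      1.392
  Change     -0.3752     0.3752
  Equil       0.0198      1.767
  solve Keq expr → x = 0.1876; check Q = 7966
Then add 0.01859 M of E.
Step 2:
                   E          A
  Initial    0.03839      1.767
  Change    -0.01838    0.01838
  Equil      0.02001      1.786
  solve Keq expr → x = 0.009192; check Q = 7966

x = 0.009192 M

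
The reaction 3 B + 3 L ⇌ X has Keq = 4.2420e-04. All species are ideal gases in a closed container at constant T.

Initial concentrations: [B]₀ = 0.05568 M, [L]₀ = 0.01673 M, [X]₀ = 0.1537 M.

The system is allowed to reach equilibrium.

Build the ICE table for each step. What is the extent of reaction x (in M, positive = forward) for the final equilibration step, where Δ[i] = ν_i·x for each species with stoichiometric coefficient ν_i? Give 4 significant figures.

Q₀ = 1.9015e+08 vs Keq = 4.2420e-04 ⇒ Q>K, reverse
Step 1:
                    B           L           X
  Initial     0.05568     0.01673      0.1537
  Change       0.4611      0.4611     -0.1537
  Equil        0.5168      0.4778  6.3857e-06
  solve Keq expr → x = -0.1537; check Q = 4.2420e-04

x = -0.1537 M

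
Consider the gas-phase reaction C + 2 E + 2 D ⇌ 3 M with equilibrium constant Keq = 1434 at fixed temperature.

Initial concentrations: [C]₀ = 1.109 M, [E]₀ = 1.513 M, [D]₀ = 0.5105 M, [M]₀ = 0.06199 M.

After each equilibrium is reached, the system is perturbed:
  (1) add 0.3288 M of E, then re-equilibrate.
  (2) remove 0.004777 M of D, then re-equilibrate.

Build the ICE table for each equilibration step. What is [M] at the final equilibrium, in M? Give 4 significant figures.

[M]_eq = 0.7981 M

Q₀ = 3.6005e-04 vs Keq = 1434 ⇒ Q<K, forward
Step 1:
                   C          E          D          M
  Initial      1.109      1.513     0.5105    0.06199
  Change     -0.2453    -0.4907    -0.4907      0.736
  Equil       0.8637      1.022    0.01981      0.798
  solve Keq expr → x = 0.2453; check Q = 1434
Then add 0.3288 M of E.
Step 2:
                   C          E          D          M
  Initial     0.8637      1.351    0.01981      0.798
  Change   -0.002279  -0.004557  -0.004557   0.006836
  Equil       0.8614      1.347    0.01526     0.8049
  solve Keq expr → x = 0.002279; check Q = 1434
Then remove 0.004777 M of D.
Step 3:
                   C          E          D          M
  Initial     0.8614      1.347    0.01048     0.8049
  Change    0.002257   0.004515   0.004515  -0.006772
  Equil       0.8636      1.351      0.015     0.7981
  solve Keq expr → x = -0.002257; check Q = 1434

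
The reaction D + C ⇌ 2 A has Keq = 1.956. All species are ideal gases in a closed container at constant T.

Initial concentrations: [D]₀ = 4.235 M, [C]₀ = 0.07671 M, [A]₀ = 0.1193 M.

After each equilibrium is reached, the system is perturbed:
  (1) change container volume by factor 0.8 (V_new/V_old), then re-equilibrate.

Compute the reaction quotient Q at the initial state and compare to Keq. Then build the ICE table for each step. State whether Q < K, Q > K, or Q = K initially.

Q₀ = 0.04381; Q < K (proceeds forward)

Q₀ = 0.04381 vs Keq = 1.956 ⇒ Q<K, forward
Step 1:
                   D          C          A
  init         4.235    0.07671     0.1193
  Δ         -0.06863   -0.06863     0.1373
  eq           4.166   0.008077     0.2566
  solve Keq expr → x = 0.06863; check Q = 1.956
Then change container volume by factor 0.8 (V_new/V_old).
Step 2:
                   D          C          A
  init         5.208     0.0101     0.3207
  Δ                0          0          0
  eq           5.208     0.0101     0.3207
  solve Keq expr → x = 0; check Q = 1.956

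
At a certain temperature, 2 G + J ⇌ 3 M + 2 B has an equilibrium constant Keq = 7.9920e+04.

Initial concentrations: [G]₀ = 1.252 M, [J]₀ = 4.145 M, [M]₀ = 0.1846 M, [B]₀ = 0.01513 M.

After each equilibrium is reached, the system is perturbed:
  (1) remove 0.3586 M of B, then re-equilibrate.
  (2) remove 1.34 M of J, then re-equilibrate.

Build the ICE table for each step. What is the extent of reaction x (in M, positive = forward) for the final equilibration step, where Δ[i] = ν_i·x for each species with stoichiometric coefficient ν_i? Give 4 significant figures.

Q₀ = 2.2164e-07 vs Keq = 7.9920e+04 ⇒ Q<K, forward
Step 1:
                   G          J          M          B
  init         1.252      4.145     0.1846    0.01513
  Δ           -1.245    -0.6225      1.868      1.245
  eq        0.006982      3.522      2.052       1.26
  solve Keq expr → x = 0.6225; check Q = 7.9920e+04
Then remove 0.3586 M of B.
Step 2:
                   G          J          M          B
  init      0.006982      3.522      2.052     0.9015
  Δ        -0.001964 -9.8224e-04   0.002947   0.001964
  eq        0.005017      3.522      2.055     0.9035
  solve Keq expr → x = 9.8224e-04; check Q = 7.9920e+04
Then remove 1.34 M of J.
Step 3:
                   G          J          M          B
  init      0.005017      2.182      2.055     0.9035
  Δ         0.001338 6.6883e-04  -0.002006  -0.001338
  eq        0.006355      2.182      2.053     0.9022
  solve Keq expr → x = -6.6883e-04; check Q = 7.9920e+04

x = -6.6883e-04 M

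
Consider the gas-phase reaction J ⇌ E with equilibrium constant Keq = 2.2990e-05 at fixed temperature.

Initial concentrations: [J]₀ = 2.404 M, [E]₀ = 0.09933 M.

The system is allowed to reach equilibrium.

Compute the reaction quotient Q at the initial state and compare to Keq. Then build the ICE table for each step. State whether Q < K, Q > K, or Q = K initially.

Q₀ = 0.04132; Q > K (proceeds reverse)

Q₀ = 0.04132 vs Keq = 2.2990e-05 ⇒ Q>K, reverse
Step 1:
                   J          E
  I            2.404    0.09933
  C          0.09927   -0.09927
  E            2.503 5.7550e-05
  solve Keq expr → x = -0.09927; check Q = 2.2990e-05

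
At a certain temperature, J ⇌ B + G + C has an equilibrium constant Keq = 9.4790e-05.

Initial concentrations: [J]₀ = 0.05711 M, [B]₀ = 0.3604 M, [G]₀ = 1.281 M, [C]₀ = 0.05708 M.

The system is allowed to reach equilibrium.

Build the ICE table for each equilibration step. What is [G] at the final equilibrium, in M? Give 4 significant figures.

[G]_eq = 1.224 M

Q₀ = 0.4614 vs Keq = 9.4790e-05 ⇒ Q>K, reverse
Step 1:
                   J          B          G          C
  I          0.05711     0.3604      1.281    0.05708
  C          0.05705   -0.05705   -0.05705   -0.05705
  E           0.1142     0.3033      1.224 2.9146e-05
  solve Keq expr → x = -0.05705; check Q = 9.4790e-05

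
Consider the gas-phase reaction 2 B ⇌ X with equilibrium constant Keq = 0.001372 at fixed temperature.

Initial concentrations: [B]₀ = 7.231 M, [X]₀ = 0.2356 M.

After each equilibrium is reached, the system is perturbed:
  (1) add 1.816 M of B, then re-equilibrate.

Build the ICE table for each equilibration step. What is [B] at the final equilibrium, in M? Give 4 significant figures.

Q₀ = 0.004506 vs Keq = 0.001372 ⇒ Q>K, reverse
Step 1:
                   B          X
  I            7.231     0.2356
  C            0.315    -0.1575
  E            7.546    0.07812
  solve Keq expr → x = -0.1575; check Q = 0.001372
Then add 1.816 M of B.
Step 2:
                   B          X
  I            9.362    0.07812
  C         -0.08015    0.04008
  E            9.282     0.1182
  solve Keq expr → x = 0.04008; check Q = 0.001372

[B]_eq = 9.282 M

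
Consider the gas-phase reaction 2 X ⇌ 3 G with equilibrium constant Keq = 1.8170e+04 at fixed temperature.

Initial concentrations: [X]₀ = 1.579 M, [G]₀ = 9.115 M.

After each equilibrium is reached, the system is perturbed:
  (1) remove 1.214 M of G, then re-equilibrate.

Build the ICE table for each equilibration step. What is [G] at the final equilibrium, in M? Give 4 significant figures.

Q₀ = 303.7 vs Keq = 1.8170e+04 ⇒ Q<K, forward
Step 1:
                  X         G
  init        1.579     9.115
  Δ          -1.306     1.958
  eq         0.2734     11.07
  solve Keq expr → x = 0.6528; check Q = 1.8170e+04
Then remove 1.214 M of G.
Step 2:
                  X         G
  init       0.2734     9.859
  Δ        -0.04152   0.06228
  eq         0.2318     9.922
  solve Keq expr → x = 0.02076; check Q = 1.8170e+04

[G]_eq = 9.922 M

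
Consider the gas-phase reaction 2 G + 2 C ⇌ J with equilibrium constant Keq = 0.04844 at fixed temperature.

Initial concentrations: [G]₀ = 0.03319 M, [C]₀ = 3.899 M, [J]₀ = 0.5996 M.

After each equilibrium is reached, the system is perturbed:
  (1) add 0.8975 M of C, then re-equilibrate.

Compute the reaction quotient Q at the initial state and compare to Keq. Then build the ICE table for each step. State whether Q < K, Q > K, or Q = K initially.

Q₀ = 35.8; Q > K (proceeds reverse)

Q₀ = 35.8 vs Keq = 0.04844 ⇒ Q>K, reverse
Step 1:
                   G          C          J
  Initial    0.03319      3.899     0.5996
  Change      0.5492     0.5492    -0.2746
  Equil       0.5823      4.448      0.325
  solve Keq expr → x = -0.2746; check Q = 0.04844
Then add 0.8975 M of C.
Step 2:
                   G          C          J
  Initial     0.5823      5.346      0.325
  Change    -0.06697   -0.06697    0.03348
  Equil       0.5154      5.279     0.3585
  solve Keq expr → x = 0.03348; check Q = 0.04844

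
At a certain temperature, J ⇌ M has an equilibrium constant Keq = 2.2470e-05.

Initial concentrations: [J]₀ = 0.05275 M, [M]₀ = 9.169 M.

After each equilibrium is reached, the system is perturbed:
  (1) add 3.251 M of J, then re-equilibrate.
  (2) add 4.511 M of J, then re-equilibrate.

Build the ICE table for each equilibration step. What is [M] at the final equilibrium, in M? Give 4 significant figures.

Q₀ = 173.8 vs Keq = 2.2470e-05 ⇒ Q>K, reverse
Step 1:
                    J           M
  Initial     0.05275       9.169
  Change        9.169      -9.169
  Equil         9.222  2.0721e-04
  solve Keq expr → x = -9.169; check Q = 2.2470e-05
Then add 3.251 M of J.
Step 2:
                    J           M
  Initial       12.47  2.0721e-04
  Change  -7.3048e-05  7.3048e-05
  Equil         12.47  2.8026e-04
  solve Keq expr → x = 7.3048e-05; check Q = 2.2470e-05
Then add 4.511 M of J.
Step 3:
                    J           M
  Initial       16.98  2.8026e-04
  Change  -1.0136e-04  1.0136e-04
  Equil         16.98  3.8162e-04
  solve Keq expr → x = 1.0136e-04; check Q = 2.2470e-05

[M]_eq = 3.8162e-04 M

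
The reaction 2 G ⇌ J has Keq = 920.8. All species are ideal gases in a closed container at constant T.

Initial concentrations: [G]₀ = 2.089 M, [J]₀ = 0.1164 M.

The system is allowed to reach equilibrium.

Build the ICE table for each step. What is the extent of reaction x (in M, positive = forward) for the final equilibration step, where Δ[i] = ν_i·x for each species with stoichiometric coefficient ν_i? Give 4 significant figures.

Q₀ = 0.02667 vs Keq = 920.8 ⇒ Q<K, forward
Step 1:
                  G         J
  init        2.089    0.1164
  Δ          -2.054     1.027
  eq        0.03524     1.143
  solve Keq expr → x = 1.027; check Q = 920.8

x = 1.027 M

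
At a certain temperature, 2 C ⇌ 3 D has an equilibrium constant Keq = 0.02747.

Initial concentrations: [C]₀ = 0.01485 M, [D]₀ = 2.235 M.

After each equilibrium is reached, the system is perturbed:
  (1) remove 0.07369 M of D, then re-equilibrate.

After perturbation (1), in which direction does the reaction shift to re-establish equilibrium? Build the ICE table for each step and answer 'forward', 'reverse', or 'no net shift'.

Direction: forward

Q₀ = 5.0627e+04 vs Keq = 0.02747 ⇒ Q>K, reverse
Step 1:
                   C          D
  init       0.01485      2.235
  Δ            1.254     -1.881
  eq           1.269     0.3537
  solve Keq expr → x = -0.6271; check Q = 0.02747
Then remove 0.07369 M of D.
Step 2:
                   C          D
  init         1.269       0.28
  Δ         -0.04368    0.06553
  eq           1.225     0.3455
  solve Keq expr → x = 0.02184; check Q = 0.02747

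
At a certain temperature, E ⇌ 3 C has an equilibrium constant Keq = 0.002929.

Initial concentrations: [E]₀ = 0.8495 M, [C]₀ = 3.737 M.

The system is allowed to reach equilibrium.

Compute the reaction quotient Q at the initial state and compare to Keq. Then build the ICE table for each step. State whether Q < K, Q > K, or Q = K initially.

Q₀ = 61.43 vs Keq = 0.002929 ⇒ Q>K, reverse
Step 1:
                  E         C
  init       0.8495     3.737
  Δ           1.185    -3.556
  eq          2.035    0.1813
  solve Keq expr → x = -1.185; check Q = 0.002929

Q₀ = 61.43; Q > K (proceeds reverse)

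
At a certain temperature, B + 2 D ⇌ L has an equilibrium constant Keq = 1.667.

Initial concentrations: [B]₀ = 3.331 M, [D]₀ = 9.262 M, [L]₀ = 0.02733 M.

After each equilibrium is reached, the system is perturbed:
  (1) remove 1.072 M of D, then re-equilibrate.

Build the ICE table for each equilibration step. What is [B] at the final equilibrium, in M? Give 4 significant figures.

Q₀ = 9.5643e-05 vs Keq = 1.667 ⇒ Q<K, forward
Step 1:
                  B         D         L
  init        3.331     9.262   0.02733
  Δ          -3.123    -6.246     3.123
  eq         0.2078     3.016     3.151
  solve Keq expr → x = 3.123; check Q = 1.667
Then remove 1.072 M of D.
Step 2:
                  B         D         L
  init       0.2078     1.944     3.151
  Δ          0.1499    0.2997   -0.1499
  eq         0.3577     2.243     3.001
  solve Keq expr → x = -0.1499; check Q = 1.667

[B]_eq = 0.3577 M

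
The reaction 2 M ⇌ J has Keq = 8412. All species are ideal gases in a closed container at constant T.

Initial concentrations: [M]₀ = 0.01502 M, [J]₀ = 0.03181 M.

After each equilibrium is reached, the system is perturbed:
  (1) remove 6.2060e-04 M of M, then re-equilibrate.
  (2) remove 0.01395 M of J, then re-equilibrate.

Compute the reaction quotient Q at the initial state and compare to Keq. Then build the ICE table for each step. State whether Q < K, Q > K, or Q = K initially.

Q₀ = 141; Q < K (proceeds forward)

Q₀ = 141 vs Keq = 8412 ⇒ Q<K, forward
Step 1:
                  M         J
  I         0.01502   0.03181
  C        -0.01289  0.006444
  E        0.002132   0.03825
  solve Keq expr → x = 0.006444; check Q = 8412
Then remove 6.2060e-04 M of M.
Step 2:
                  M         J
  I        0.001512   0.03825
  C       6.1205e-04 -3.0603e-04
  E        0.002124   0.03795
  solve Keq expr → x = -3.0603e-04; check Q = 8412
Then remove 0.01395 M of J.
Step 3:
                  M         J
  I        0.002124     0.024
  C       -4.2742e-04 2.1371e-04
  E        0.001697   0.02421
  solve Keq expr → x = 2.1371e-04; check Q = 8412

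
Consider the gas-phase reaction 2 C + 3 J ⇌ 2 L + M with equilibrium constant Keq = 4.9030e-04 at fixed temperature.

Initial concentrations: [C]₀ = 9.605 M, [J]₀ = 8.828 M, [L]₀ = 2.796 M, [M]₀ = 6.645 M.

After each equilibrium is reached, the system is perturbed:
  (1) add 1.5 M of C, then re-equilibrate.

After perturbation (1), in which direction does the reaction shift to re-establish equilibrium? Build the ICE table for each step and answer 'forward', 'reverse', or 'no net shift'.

Q₀ = 8.1844e-04 vs Keq = 4.9030e-04 ⇒ Q>K, reverse
Step 1:
                    C           J           L           M
  I             9.605       8.828       2.796       6.645
  C            0.3331      0.4996     -0.3331     -0.1665
  E             9.938       9.328       2.463       6.478
  solve Keq expr → x = -0.1665; check Q = 4.9030e-04
Then add 1.5 M of C.
Step 2:
                    C           J           L           M
  I             11.44       9.328       2.463       6.478
  C           -0.1843     -0.2764      0.1843     0.09214
  E             11.25       9.051       2.647       6.571
  solve Keq expr → x = 0.09214; check Q = 4.9030e-04

Direction: forward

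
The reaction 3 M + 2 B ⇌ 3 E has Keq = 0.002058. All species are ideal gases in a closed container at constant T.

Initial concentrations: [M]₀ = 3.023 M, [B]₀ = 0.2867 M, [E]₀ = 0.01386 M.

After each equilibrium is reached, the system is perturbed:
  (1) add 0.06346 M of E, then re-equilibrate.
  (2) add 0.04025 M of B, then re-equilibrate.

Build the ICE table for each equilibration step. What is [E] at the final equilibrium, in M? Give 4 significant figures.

Q₀ = 1.1725e-06 vs Keq = 0.002058 ⇒ Q<K, forward
Step 1:
                  M         B         E
  I           3.023    0.2867   0.01386
  C         -0.1164  -0.07759    0.1164
  E           2.907    0.2091    0.1303
  solve Keq expr → x = 0.0388; check Q = 0.002058
Then add 0.06346 M of E.
Step 2:
                  M         B         E
  I           2.907    0.2091    0.1937
  C         0.04809   0.03206  -0.04809
  E           2.955    0.2412    0.1456
  solve Keq expr → x = -0.01603; check Q = 0.002058
Then add 0.04025 M of B.
Step 3:
                  M         B         E
  I           2.955    0.2814    0.1456
  C        -0.01205 -0.008033   0.01205
  E           2.943    0.2734    0.1577
  solve Keq expr → x = 0.004017; check Q = 0.002058

[E]_eq = 0.1577 M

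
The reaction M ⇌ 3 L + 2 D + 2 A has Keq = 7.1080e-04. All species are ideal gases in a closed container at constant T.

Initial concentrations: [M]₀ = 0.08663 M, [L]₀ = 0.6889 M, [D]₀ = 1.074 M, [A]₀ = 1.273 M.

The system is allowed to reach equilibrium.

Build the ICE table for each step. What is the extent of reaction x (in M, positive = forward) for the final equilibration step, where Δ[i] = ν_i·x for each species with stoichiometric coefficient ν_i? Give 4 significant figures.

x = -0.2015 M

Q₀ = 7.054 vs Keq = 7.1080e-04 ⇒ Q>K, reverse
Step 1:
                   M          L          D          A
  init       0.08663     0.6889      1.074      1.273
  Δ           0.2015    -0.6045     -0.403     -0.403
  eq          0.2881    0.08439      0.671       0.87
  solve Keq expr → x = -0.2015; check Q = 7.1080e-04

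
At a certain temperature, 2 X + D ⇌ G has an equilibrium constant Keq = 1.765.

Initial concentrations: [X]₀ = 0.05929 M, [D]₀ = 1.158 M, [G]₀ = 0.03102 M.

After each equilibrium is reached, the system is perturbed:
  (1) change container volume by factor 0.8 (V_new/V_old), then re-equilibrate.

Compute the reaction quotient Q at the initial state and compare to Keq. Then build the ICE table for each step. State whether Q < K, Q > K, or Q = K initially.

Q₀ = 7.62 vs Keq = 1.765 ⇒ Q>K, reverse
Step 1:
                    X           D           G
  I           0.05929       1.158     0.03102
  C           0.02944     0.01472    -0.01472
  E           0.08873       1.173      0.0163
  solve Keq expr → x = -0.01472; check Q = 1.765
Then change container volume by factor 0.8 (V_new/V_old).
Step 2:
                    X           D           G
  I            0.1109       1.466     0.02037
  C          -0.01087   -0.005433    0.005433
  E            0.1001        1.46      0.0258
  solve Keq expr → x = 0.005433; check Q = 1.765

Q₀ = 7.62; Q > K (proceeds reverse)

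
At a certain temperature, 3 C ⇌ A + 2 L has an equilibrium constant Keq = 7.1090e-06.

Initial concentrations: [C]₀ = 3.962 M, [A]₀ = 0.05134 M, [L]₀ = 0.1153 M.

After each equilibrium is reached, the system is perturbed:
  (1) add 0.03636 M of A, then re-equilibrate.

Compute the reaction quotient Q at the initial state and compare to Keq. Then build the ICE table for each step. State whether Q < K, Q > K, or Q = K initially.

Q₀ = 1.0974e-05; Q > K (proceeds reverse)

Q₀ = 1.0974e-05 vs Keq = 7.1090e-06 ⇒ Q>K, reverse
Step 1:
                  C         A         L
  init        3.962   0.05134    0.1153
  Δ          0.0216 -0.007199   -0.0144
  eq          3.984   0.04414    0.1009
  solve Keq expr → x = -0.007199; check Q = 7.1090e-06
Then add 0.03636 M of A.
Step 2:
                  C         A         L
  init        3.984    0.0805    0.1009
  Δ         0.03018  -0.01006  -0.02012
  eq          4.014   0.07044   0.08078
  solve Keq expr → x = -0.01006; check Q = 7.1090e-06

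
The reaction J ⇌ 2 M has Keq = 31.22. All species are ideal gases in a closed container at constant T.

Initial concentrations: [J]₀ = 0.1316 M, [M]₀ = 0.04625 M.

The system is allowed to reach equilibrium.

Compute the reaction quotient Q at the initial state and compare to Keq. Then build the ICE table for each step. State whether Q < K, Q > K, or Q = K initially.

Q₀ = 0.01625 vs Keq = 31.22 ⇒ Q<K, forward
Step 1:
                  J         M
  I          0.1316   0.04625
  C         -0.1286    0.2573
  E        0.002951    0.3035
  solve Keq expr → x = 0.1286; check Q = 31.22

Q₀ = 0.01625; Q < K (proceeds forward)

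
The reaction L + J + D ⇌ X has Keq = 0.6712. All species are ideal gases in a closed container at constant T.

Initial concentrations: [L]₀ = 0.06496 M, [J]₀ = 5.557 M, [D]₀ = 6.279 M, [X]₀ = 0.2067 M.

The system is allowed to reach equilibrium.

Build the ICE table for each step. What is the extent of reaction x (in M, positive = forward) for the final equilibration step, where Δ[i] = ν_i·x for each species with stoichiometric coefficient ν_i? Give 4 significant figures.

Q₀ = 0.09119 vs Keq = 0.6712 ⇒ Q<K, forward
Step 1:
                   L          J          D          X
  init       0.06496      5.557      6.279     0.2067
  Δ         -0.05364   -0.05364   -0.05364    0.05364
  eq         0.01132      5.503      6.225     0.2603
  solve Keq expr → x = 0.05364; check Q = 0.6712

x = 0.05364 M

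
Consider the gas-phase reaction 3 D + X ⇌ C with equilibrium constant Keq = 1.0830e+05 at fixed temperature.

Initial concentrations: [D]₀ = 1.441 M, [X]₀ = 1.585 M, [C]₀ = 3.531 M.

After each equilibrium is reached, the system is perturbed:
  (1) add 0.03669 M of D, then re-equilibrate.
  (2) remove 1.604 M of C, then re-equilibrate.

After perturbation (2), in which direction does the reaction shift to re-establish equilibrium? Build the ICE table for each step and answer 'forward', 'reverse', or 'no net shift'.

Q₀ = 0.7445 vs Keq = 1.0830e+05 ⇒ Q<K, forward
Step 1:
                  D         X         C
  I           1.441     1.585     3.531
  C          -1.409   -0.4696    0.4696
  E         0.03211     1.115     4.001
  solve Keq expr → x = 0.4696; check Q = 1.0830e+05
Then add 0.03669 M of D.
Step 2:
                  D         X         C
  I          0.0688     1.115     4.001
  C        -0.03654  -0.01218   0.01218
  E         0.03226     1.103     4.013
  solve Keq expr → x = 0.01218; check Q = 1.0830e+05
Then remove 1.604 M of C.
Step 3:
                  D         X         C
  I         0.03226     1.103     2.409
  C       -0.005027 -0.001676  0.001676
  E         0.02724     1.102      2.41
  solve Keq expr → x = 0.001676; check Q = 1.0830e+05

Direction: forward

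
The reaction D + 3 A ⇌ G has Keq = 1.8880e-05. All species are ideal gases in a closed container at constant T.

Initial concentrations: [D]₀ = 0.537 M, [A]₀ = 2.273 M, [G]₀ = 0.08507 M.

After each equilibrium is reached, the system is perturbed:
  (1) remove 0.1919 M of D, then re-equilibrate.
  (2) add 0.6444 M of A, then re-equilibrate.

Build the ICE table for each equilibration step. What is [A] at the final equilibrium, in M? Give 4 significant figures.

Q₀ = 0.01349 vs Keq = 1.8880e-05 ⇒ Q>K, reverse
Step 1:
                  D         A         G
  init        0.537     2.273   0.08507
  Δ         0.08488    0.2546  -0.08488
  eq         0.6219     2.528 1.8961e-04
  solve Keq expr → x = -0.08488; check Q = 1.8880e-05
Then remove 0.1919 M of D.
Step 2:
                  D         A         G
  init         0.43     2.528 1.8961e-04
  Δ       5.8464e-05 1.7539e-04 -5.8464e-05
  eq           0.43     2.528 1.3114e-04
  solve Keq expr → x = -5.8464e-05; check Q = 1.8880e-05
Then add 0.6444 M of A.
Step 3:
                  D         A         G
  init         0.43     3.172 1.3114e-04
  Δ       -1.2786e-04 -3.8359e-04 1.2786e-04
  eq         0.4299     3.172 2.5901e-04
  solve Keq expr → x = 1.2786e-04; check Q = 1.8880e-05

[A]_eq = 3.172 M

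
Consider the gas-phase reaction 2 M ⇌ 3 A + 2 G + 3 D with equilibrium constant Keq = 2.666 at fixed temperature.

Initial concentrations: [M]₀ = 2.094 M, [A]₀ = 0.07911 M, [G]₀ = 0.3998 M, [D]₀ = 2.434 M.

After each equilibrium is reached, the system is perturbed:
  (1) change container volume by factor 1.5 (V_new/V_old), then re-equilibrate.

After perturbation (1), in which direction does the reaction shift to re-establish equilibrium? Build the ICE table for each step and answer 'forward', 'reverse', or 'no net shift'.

Q₀ = 2.6025e-04 vs Keq = 2.666 ⇒ Q<K, forward
Step 1:
                    M           A           G           D
  Initial       2.094     0.07911      0.3998       2.434
  Change      -0.4271      0.6406      0.4271      0.6406
  Equil         1.667      0.7197      0.8269       3.075
  solve Keq expr → x = 0.2135; check Q = 2.666
Then change container volume by factor 1.5 (V_new/V_old).
Step 2:
                    M           A           G           D
  Initial       1.111      0.4798      0.5512        2.05
  Change      -0.1648      0.2472      0.1648      0.2472
  Equil        0.9465       0.727      0.7161       2.297
  solve Keq expr → x = 0.08241; check Q = 2.666

Direction: forward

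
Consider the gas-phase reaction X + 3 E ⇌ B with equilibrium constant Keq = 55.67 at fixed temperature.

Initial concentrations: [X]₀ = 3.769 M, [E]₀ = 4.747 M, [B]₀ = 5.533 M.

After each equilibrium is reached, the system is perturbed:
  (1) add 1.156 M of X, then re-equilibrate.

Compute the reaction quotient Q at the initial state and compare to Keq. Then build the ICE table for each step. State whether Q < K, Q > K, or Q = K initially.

Q₀ = 0.01372 vs Keq = 55.67 ⇒ Q<K, forward
Step 1:
                    X           E           B
  I             3.769       4.747       5.533
  C            -1.456      -4.368       1.456
  E             2.313      0.3786       6.989
  solve Keq expr → x = 1.456; check Q = 55.67
Then add 1.156 M of X.
Step 2:
                    X           E           B
  I             3.469      0.3786       6.989
  C           -0.0157     -0.0471      0.0157
  E             3.453      0.3315       7.005
  solve Keq expr → x = 0.0157; check Q = 55.67

Q₀ = 0.01372; Q < K (proceeds forward)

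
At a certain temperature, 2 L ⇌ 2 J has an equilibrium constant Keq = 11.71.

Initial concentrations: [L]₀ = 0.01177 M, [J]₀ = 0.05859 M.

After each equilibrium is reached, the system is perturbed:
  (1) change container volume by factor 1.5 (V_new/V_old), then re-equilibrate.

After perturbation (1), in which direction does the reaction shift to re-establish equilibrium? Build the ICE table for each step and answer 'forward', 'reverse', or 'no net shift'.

Q₀ = 24.78 vs Keq = 11.71 ⇒ Q>K, reverse
Step 1:
                   L          J
  init       0.01177    0.05859
  Δ         0.004141  -0.004141
  eq         0.01591    0.05445
  solve Keq expr → x = -0.002071; check Q = 11.71
Then change container volume by factor 1.5 (V_new/V_old).
Step 2:
                   L          J
  init       0.01061     0.0363
  Δ                0          0
  eq         0.01061     0.0363
  solve Keq expr → x = 0; check Q = 11.71

Direction: no net shift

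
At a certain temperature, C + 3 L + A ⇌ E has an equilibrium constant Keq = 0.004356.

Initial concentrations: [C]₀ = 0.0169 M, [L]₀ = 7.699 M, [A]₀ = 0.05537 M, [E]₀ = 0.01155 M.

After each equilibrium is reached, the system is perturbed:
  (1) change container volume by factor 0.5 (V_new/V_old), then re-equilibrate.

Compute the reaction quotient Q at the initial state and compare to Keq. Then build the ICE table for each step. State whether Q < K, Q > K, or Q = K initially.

Q₀ = 0.02705; Q > K (proceeds reverse)

Q₀ = 0.02705 vs Keq = 0.004356 ⇒ Q>K, reverse
Step 1:
                    C           L           A           E
  init         0.0169       7.699     0.05537     0.01155
  Δ          0.008325     0.02497    0.008325   -0.008325
  eq          0.02522       7.724     0.06369    0.003225
  solve Keq expr → x = -0.008325; check Q = 0.004356
Then change container volume by factor 0.5 (V_new/V_old).
Step 2:
                    C           L           A           E
  init        0.05045       15.45      0.1274     0.00645
  Δ          -0.02827    -0.08482    -0.02827     0.02827
  eq          0.02218       15.36     0.09912     0.03472
  solve Keq expr → x = 0.02827; check Q = 0.004356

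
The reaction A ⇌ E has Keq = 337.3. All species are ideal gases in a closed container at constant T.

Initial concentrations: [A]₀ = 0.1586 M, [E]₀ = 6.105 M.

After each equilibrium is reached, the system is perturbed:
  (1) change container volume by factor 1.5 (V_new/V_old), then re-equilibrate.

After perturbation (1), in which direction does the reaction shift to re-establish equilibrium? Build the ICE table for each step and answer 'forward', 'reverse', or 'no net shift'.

Q₀ = 38.49 vs Keq = 337.3 ⇒ Q<K, forward
Step 1:
                    A           E
  I            0.1586       6.105
  C           -0.1401      0.1401
  E           0.01851       6.245
  solve Keq expr → x = 0.1401; check Q = 337.3
Then change container volume by factor 1.5 (V_new/V_old).
Step 2:
                    A           E
  I           0.01234       4.163
  C                 0           0
  E           0.01234       4.163
  solve Keq expr → x = 0; check Q = 337.3

Direction: no net shift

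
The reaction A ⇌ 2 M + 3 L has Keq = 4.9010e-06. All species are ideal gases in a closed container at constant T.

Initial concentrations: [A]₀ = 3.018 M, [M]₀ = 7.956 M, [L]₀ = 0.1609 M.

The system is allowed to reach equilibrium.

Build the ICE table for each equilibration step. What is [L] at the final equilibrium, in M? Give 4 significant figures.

Q₀ = 0.08737 vs Keq = 4.9010e-06 ⇒ Q>K, reverse
Step 1:
                   A          M          L
  I            3.018      7.956     0.1609
  C          0.05155    -0.1031    -0.1547
  E             3.07      7.853   0.006248
  solve Keq expr → x = -0.05155; check Q = 4.9010e-06

[L]_eq = 0.006248 M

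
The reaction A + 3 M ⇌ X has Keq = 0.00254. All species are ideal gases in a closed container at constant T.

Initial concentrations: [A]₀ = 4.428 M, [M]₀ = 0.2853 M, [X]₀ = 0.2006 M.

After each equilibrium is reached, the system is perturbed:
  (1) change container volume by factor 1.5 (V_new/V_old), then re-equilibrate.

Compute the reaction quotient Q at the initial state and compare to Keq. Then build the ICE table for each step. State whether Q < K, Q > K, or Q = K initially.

Q₀ = 1.951; Q > K (proceeds reverse)

Q₀ = 1.951 vs Keq = 0.00254 ⇒ Q>K, reverse
Step 1:
                   A          M          X
  I            4.428     0.2853     0.2006
  C            0.193     0.5791     -0.193
  E            4.621     0.8644    0.00758
  solve Keq expr → x = -0.193; check Q = 0.00254
Then change container volume by factor 1.5 (V_new/V_old).
Step 2:
                   A          M          X
  I            3.081     0.5762   0.005053
  C         0.003472    0.01041  -0.003472
  E            3.084     0.5867   0.001582
  solve Keq expr → x = -0.003472; check Q = 0.00254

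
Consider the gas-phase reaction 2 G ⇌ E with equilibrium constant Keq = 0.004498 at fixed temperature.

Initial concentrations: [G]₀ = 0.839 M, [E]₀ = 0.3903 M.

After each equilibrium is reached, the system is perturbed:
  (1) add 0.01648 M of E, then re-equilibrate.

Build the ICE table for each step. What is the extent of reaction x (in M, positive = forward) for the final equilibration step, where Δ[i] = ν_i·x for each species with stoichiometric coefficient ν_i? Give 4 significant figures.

Q₀ = 0.5545 vs Keq = 0.004498 ⇒ Q>K, reverse
Step 1:
                    G           E
  I             0.839      0.3903
  C            0.7577     -0.3788
  E             1.597     0.01147
  solve Keq expr → x = -0.3788; check Q = 0.004498
Then add 0.01648 M of E.
Step 2:
                    G           E
  I             1.597     0.02795
  C           0.03203    -0.01602
  E             1.629     0.01193
  solve Keq expr → x = -0.01602; check Q = 0.004498

x = -0.01602 M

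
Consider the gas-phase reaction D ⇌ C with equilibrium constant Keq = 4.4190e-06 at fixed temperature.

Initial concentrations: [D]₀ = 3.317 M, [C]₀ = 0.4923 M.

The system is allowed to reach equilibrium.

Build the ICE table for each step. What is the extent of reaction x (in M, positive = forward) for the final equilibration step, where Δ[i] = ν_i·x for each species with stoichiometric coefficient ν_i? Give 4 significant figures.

x = -0.4923 M

Q₀ = 0.1484 vs Keq = 4.4190e-06 ⇒ Q>K, reverse
Step 1:
                   D          C
  Initial      3.317     0.4923
  Change      0.4923    -0.4923
  Equil        3.809 1.6833e-05
  solve Keq expr → x = -0.4923; check Q = 4.4190e-06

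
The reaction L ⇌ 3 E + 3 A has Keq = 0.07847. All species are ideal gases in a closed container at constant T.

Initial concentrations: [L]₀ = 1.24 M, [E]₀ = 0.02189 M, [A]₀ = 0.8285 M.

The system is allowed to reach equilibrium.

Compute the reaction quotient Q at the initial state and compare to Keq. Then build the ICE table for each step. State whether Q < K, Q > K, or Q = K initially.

Q₀ = 4.8105e-06; Q < K (proceeds forward)

Q₀ = 4.8105e-06 vs Keq = 0.07847 ⇒ Q<K, forward
Step 1:
                  L         E         A
  I            1.24   0.02189    0.8285
  C         -0.1181    0.3542    0.3542
  E           1.122    0.3761     1.183
  solve Keq expr → x = 0.1181; check Q = 0.07847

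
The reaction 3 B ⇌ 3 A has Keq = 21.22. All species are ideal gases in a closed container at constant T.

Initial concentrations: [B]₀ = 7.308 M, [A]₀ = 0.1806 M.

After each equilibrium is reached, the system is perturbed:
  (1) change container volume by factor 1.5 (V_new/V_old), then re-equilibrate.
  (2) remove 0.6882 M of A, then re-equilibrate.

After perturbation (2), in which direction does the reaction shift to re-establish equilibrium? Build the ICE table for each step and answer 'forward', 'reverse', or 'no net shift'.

Direction: forward

Q₀ = 1.5092e-05 vs Keq = 21.22 ⇒ Q<K, forward
Step 1:
                  B         A
  Initial     7.308    0.1806
  Change     -5.321     5.321
  Equil       1.987     5.501
  solve Keq expr → x = 1.774; check Q = 21.22
Then change container volume by factor 1.5 (V_new/V_old).
Step 2:
                  B         A
  Initial     1.325     3.668
  Change          0         0
  Equil       1.325     3.668
  solve Keq expr → x = 0; check Q = 21.22
Then remove 0.6882 M of A.
Step 3:
                  B         A
  Initial     1.325     2.979
  Change    -0.1826    0.1826
  Equil       1.142     3.162
  solve Keq expr → x = 0.06087; check Q = 21.22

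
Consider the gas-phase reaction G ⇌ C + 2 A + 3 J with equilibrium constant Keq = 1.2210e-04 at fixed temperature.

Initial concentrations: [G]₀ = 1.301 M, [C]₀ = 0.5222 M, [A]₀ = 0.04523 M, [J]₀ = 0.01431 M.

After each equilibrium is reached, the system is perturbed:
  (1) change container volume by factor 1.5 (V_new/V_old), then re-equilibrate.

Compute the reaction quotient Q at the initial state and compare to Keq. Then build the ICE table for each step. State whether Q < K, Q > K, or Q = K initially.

Q₀ = 2.4062e-09; Q < K (proceeds forward)

Q₀ = 2.4062e-09 vs Keq = 1.2210e-04 ⇒ Q<K, forward
Step 1:
                  G         C         A         J
  init        1.301    0.5222   0.04523   0.01431
  Δ        -0.06368   0.06368    0.1274     0.191
  eq          1.237    0.5859    0.1726    0.2053
  solve Keq expr → x = 0.06368; check Q = 1.2210e-04
Then change container volume by factor 1.5 (V_new/V_old).
Step 2:
                  G         C         A         J
  init       0.8249    0.3906    0.1151    0.1369
  Δ        -0.02362   0.02362   0.04724   0.07086
  eq         0.8013    0.4142    0.1623    0.2078
  solve Keq expr → x = 0.02362; check Q = 1.2210e-04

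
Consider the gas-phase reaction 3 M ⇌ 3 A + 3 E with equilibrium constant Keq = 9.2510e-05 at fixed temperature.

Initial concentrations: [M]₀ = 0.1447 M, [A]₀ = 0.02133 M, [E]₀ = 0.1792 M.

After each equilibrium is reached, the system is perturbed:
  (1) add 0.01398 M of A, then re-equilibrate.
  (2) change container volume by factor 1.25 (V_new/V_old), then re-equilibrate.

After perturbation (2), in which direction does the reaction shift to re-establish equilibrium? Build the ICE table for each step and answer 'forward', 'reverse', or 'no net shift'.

Direction: forward

Q₀ = 1.8432e-05 vs Keq = 9.2510e-05 ⇒ Q<K, forward
Step 1:
                   M          A          E
  init        0.1447    0.02133     0.1792
  Δ         -0.01062    0.01062    0.01062
  eq          0.1341    0.03195     0.1898
  solve Keq expr → x = 0.003539; check Q = 9.2510e-05
Then add 0.01398 M of A.
Step 2:
                   M          A          E
  init        0.1341    0.04593     0.1898
  Δ         0.009785  -0.009785  -0.009785
  eq          0.1439    0.03614       0.18
  solve Keq expr → x = -0.003262; check Q = 9.2510e-05
Then change container volume by factor 1.25 (V_new/V_old).
Step 3:
                   M          A          E
  init        0.1151    0.02891      0.144
  Δ        -0.004672   0.004672   0.004672
  eq          0.1104    0.03359     0.1487
  solve Keq expr → x = 0.001557; check Q = 9.2510e-05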